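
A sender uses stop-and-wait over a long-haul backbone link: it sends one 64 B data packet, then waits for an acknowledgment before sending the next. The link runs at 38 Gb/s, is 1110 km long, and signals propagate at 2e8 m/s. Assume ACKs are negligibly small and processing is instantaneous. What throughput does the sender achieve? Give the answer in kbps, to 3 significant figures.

t_tx = L/R = 512/38000000000 = 1.34737e-08 s.
t_prop = 1110000/200000000 = 0.00555 s; RTT = 0.0111 s.
Cycle = t_tx + RTT = 0.0111 s.
Throughput = L / cycle = 512 / 0.0111 = 46.1 kbps.

46.1 kbps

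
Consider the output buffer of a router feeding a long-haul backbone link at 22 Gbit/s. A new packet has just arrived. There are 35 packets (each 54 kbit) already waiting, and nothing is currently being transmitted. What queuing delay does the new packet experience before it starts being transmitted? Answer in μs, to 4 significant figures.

Each queued packet: L/R = 54000/22000000000 = 2.45455 μs.
35 queued → 85.9091 μs.
Queuing delay = 85.91 μs.

85.91 μs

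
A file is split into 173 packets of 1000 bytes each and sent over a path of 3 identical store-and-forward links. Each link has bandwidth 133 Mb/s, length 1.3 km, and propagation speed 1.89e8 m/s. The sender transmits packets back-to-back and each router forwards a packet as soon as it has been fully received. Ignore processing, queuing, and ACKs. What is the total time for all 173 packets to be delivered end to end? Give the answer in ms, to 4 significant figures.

Per-hop transmission t_tx = L/R = 8000/133000000 = 0.0601504 ms.
Per-hop propagation t_prop = 1300/189000000 = 0.00687831 ms.
Pipeline fill: first packet needs 3·t_tx to clear all hops; remaining 172 packets each add one t_tx.
Total = (3+173-1)·t_tx + 3·t_prop = 175·0.0601504 + 3·0.00687831 = 10.55 ms.

10.55 ms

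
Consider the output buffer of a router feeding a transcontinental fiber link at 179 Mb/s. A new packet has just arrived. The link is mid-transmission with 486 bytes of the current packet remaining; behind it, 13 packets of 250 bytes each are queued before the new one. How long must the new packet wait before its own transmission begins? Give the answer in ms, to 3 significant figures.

0.167 ms

Each queued packet: L/R = 2000/179000000 = 0.0111732 ms.
13 queued → 0.145251 ms.
Plus remaining 3888 bits of current packet: 0.0217207 ms.
Queuing delay = 0.167 ms.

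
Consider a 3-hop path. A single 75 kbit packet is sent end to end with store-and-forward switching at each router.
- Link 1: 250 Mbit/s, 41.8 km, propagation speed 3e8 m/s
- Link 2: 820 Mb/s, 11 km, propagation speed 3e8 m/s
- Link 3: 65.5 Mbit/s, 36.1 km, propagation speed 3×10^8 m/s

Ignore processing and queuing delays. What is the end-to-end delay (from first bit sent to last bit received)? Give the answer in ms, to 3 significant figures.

1.83 ms

L = 75000 bits.
Transmission delays (L/R per hop): 0.3, 0.0914634, 1.14504 ms; sum = 1.5365 ms.
Propagation delays (d/s per hop): 0.139333, 0.0366667, 0.120333 ms; sum = 0.296333 ms.
End-to-end = 1.83 ms.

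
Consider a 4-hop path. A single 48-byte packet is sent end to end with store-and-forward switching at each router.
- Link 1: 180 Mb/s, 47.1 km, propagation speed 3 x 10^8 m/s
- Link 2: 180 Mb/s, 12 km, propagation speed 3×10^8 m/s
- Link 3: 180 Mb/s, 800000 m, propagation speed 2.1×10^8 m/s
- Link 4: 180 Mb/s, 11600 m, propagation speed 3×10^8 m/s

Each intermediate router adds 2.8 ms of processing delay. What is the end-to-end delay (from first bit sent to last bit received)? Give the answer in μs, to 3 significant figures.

12500 μs

L = 48 × 8 = 384 bits.
Transmission delay per hop = L/R = 384/180000000 = 2.13333 μs; 4 hops → 8.53333 μs.
Propagation delays (d/s per hop): 157, 40, 3809.52, 38.6667 μs; sum = 4045.19 μs.
Processing at 3 router(s): 3 × 2.8 ms = 8400 μs.
End-to-end = 12500 μs.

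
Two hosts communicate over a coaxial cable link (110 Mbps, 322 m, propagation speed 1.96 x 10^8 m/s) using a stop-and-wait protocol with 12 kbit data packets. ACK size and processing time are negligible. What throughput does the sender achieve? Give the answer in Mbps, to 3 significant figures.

t_tx = L/R = 12000/110000000 = 0.000109091 s.
t_prop = 322/196000000 = 1.64286e-06 s; RTT = 3.28571e-06 s.
Cycle = t_tx + RTT = 0.000112377 s.
Throughput = L / cycle = 12000 / 0.000112377 = 107 Mbps.

107 Mbps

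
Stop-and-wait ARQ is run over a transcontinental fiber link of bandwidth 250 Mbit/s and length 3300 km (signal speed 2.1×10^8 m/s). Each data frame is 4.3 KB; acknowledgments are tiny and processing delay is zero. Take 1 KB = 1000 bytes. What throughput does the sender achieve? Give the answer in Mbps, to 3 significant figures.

t_tx = L/R = 34400/250000000 = 0.0001376 s.
t_prop = 3300000/210000000 = 0.0157143 s; RTT = 0.0314286 s.
Cycle = t_tx + RTT = 0.0315662 s.
Throughput = L / cycle = 34400 / 0.0315662 = 1.09 Mbps.

1.09 Mbps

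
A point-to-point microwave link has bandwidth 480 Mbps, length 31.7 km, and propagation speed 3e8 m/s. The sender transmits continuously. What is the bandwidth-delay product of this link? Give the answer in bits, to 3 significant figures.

Propagation delay = 31700 / 300000000 = 0.000105667 s.
BDP = R × t_prop = 480000000 × 0.000105667 = 50720 bits.

50700 bits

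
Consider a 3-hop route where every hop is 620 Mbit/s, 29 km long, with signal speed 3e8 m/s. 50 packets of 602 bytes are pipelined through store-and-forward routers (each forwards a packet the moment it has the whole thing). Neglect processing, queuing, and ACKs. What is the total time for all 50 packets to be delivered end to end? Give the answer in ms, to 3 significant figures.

0.694 ms

Per-hop transmission t_tx = L/R = 4816/620000000 = 0.00776774 ms.
Per-hop propagation t_prop = 29000/300000000 = 0.0966667 ms.
Pipeline fill: first packet needs 3·t_tx to clear all hops; remaining 49 packets each add one t_tx.
Total = (3+50-1)·t_tx + 3·t_prop = 52·0.00776774 + 3·0.0966667 = 0.694 ms.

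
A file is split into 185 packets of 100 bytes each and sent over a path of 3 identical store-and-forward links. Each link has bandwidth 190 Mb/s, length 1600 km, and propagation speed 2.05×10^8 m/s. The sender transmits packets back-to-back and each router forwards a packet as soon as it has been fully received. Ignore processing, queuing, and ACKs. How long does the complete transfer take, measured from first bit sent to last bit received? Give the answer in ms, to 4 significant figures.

Per-hop transmission t_tx = L/R = 800/190000000 = 0.00421053 ms.
Per-hop propagation t_prop = 1600000/2.05e+08 = 7.80488 ms.
Pipeline fill: first packet needs 3·t_tx to clear all hops; remaining 184 packets each add one t_tx.
Total = (3+185-1)·t_tx + 3·t_prop = 187·0.00421053 + 3·7.80488 = 24.20 ms.

24.20 ms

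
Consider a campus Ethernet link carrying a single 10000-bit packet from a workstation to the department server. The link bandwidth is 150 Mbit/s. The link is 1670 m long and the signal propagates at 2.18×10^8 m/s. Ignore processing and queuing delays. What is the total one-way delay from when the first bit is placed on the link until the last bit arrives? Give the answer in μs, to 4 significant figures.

Transmission delay = L/R = 10000 / 150000000 = 66.6667 μs.
Propagation delay = d/s = 1670 m / 2.18e+08 m/s = 7.66055 μs.
Total = 74.33 μs.

74.33 μs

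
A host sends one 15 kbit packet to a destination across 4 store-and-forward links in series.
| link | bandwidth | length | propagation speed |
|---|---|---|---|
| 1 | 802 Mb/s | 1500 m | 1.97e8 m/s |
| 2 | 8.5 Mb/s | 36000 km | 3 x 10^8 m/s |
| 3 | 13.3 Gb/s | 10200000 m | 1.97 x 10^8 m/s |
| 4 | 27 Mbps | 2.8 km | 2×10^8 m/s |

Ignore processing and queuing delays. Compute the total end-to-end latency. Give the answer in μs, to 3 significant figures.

174000 μs

L = 15000 bits.
Transmission delays (L/R per hop): 18.7032, 1764.71, 1.12782, 555.556 μs; sum = 2340.09 μs.
Propagation delays (d/s per hop): 7.61421, 120000, 51776.6, 14 μs; sum = 171798 μs.
End-to-end = 174000 μs.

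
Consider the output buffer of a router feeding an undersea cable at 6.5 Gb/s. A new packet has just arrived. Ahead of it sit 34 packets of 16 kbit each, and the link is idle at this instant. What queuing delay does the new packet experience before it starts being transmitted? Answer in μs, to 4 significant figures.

83.69 μs

Each queued packet: L/R = 16000/6500000000 = 2.46154 μs.
34 queued → 83.6923 μs.
Queuing delay = 83.69 μs.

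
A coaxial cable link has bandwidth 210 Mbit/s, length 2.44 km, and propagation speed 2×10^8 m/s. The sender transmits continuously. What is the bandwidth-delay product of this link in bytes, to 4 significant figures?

320.3 bytes

Propagation delay = 2440 / 200000000 = 1.22e-05 s.
BDP = R × t_prop = 210000000 × 1.22e-05 = 2562 bits.
In bytes: 2562/8 = 320.3 bytes.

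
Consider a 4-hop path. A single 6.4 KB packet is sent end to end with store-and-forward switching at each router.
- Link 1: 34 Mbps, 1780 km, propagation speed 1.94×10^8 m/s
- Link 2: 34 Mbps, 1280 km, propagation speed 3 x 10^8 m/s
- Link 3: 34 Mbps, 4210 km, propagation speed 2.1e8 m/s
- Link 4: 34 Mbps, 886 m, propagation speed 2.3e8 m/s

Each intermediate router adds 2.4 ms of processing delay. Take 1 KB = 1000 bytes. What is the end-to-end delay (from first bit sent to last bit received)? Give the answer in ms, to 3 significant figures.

46.7 ms

L = 51200 bits.
Transmission delay per hop = L/R = 51200/34000000 = 1.50588 ms; 4 hops → 6.02353 ms.
Propagation delays (d/s per hop): 9.17526, 4.26667, 20.0476, 0.00385217 ms; sum = 33.4934 ms.
Processing at 3 router(s): 3 × 2.4 ms = 7.2 ms.
End-to-end = 46.7 ms.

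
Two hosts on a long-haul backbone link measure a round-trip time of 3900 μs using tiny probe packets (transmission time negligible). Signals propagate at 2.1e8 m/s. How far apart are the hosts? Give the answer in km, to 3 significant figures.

410 km

One-way propagation = RTT/2 = 1950 μs.
d = s × t = 210000000 × 0.00195 = 410 km.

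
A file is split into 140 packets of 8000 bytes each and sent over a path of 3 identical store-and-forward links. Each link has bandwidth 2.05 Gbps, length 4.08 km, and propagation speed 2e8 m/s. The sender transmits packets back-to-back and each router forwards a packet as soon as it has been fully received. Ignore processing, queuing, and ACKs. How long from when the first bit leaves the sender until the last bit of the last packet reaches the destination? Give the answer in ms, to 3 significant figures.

4.49 ms

Per-hop transmission t_tx = L/R = 64000/2.05e+09 = 0.0312195 ms.
Per-hop propagation t_prop = 4080/200000000 = 0.0204 ms.
Pipeline fill: first packet needs 3·t_tx to clear all hops; remaining 139 packets each add one t_tx.
Total = (3+140-1)·t_tx + 3·t_prop = 142·0.0312195 + 3·0.0204 = 4.49 ms.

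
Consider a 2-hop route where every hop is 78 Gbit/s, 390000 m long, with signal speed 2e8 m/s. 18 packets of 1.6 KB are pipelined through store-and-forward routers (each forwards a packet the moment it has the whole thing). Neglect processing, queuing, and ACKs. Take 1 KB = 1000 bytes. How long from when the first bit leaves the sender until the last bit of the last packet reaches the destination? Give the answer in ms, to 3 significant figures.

Per-hop transmission t_tx = L/R = 12800/78000000000 = 0.000164103 ms.
Per-hop propagation t_prop = 390000/200000000 = 1.95 ms.
Pipeline fill: first packet needs 2·t_tx to clear all hops; remaining 17 packets each add one t_tx.
Total = (2+18-1)·t_tx + 2·t_prop = 19·0.000164103 + 2·1.95 = 3.90 ms.

3.90 ms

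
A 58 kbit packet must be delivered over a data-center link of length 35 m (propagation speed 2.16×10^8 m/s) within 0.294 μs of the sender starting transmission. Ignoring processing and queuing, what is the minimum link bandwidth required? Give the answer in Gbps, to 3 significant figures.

440 Gbps

Propagation delay = 35 / 216000000 = 0.162037 μs.
Transmission budget = 0.294 − 0.162037 = 0.131963 μs.
R ≥ L / t_tx = 58000 bits / 1.31963e-07 s = 440 Gbps.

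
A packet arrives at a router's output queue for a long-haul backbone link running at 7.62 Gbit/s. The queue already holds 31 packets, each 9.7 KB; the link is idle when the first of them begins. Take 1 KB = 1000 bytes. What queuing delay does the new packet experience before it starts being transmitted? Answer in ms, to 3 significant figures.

Each queued packet: L/R = 77600/7620000000 = 0.0101837 ms.
31 queued → 0.315696 ms.
Queuing delay = 0.316 ms.

0.316 ms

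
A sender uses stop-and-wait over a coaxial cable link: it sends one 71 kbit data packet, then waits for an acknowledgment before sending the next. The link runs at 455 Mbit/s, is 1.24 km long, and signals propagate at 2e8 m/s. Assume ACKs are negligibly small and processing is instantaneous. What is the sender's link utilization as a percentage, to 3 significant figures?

t_tx = L/R = 71000/455000000 = 0.000156044 s.
t_prop = 1240/200000000 = 6.2e-06 s; RTT = 1.24e-05 s.
Cycle = t_tx + RTT = 0.000168444 s.
Utilization = t_tx / cycle = 0.000156044/0.000168444 = 92.6 %.

92.6 %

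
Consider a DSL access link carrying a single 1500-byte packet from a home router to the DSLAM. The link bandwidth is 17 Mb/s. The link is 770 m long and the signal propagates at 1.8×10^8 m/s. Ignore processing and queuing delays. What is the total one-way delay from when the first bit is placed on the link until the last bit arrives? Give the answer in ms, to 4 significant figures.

0.7102 ms

L = 1500 × 8 = 12000 bits.
Transmission delay = L/R = 12000 / 17000000 = 0.705882 ms.
Propagation delay = d/s = 770 m / 180000000 m/s = 0.00427778 ms.
Total = 0.7102 ms.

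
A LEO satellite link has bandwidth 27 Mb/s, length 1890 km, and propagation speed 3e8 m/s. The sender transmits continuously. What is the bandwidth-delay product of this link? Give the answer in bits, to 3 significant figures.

Propagation delay = 1890000 / 300000000 = 0.0063 s.
BDP = R × t_prop = 27000000 × 0.0063 = 170100 bits.

170000 bits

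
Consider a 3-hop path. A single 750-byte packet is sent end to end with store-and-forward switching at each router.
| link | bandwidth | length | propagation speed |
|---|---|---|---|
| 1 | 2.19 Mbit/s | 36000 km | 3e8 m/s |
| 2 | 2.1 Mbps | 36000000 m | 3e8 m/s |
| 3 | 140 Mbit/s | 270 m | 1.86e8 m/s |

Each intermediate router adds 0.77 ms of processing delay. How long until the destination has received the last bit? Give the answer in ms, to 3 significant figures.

L = 750 × 8 = 6000 bits.
Transmission delays (L/R per hop): 2.73973, 2.85714, 0.0428571 ms; sum = 5.63973 ms.
Propagation delays (d/s per hop): 120, 120, 0.00145161 ms; sum = 240.001 ms.
Processing at 2 router(s): 2 × 0.77 ms = 1.54 ms.
End-to-end = 247 ms.

247 ms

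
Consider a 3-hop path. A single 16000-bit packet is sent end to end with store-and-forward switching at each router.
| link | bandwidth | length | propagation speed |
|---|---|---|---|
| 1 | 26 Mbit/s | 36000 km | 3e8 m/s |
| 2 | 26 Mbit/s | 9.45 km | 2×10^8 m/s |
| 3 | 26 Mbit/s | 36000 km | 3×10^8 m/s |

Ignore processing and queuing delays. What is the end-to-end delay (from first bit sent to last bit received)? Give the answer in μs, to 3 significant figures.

242000 μs

Transmission delay per hop = L/R = 16000/26000000 = 615.385 μs; 3 hops → 1846.15 μs.
Propagation delays (d/s per hop): 120000, 47.25, 120000 μs; sum = 240047 μs.
End-to-end = 242000 μs.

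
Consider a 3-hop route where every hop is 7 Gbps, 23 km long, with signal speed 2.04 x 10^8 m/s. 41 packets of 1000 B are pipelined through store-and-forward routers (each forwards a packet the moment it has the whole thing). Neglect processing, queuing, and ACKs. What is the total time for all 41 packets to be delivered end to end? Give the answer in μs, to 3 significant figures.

387 μs

Per-hop transmission t_tx = L/R = 8000/7000000000 = 1.14286 μs.
Per-hop propagation t_prop = 23000/204000000 = 112.745 μs.
Pipeline fill: first packet needs 3·t_tx to clear all hops; remaining 40 packets each add one t_tx.
Total = (3+41-1)·t_tx + 3·t_prop = 43·1.14286 + 3·112.745 = 387 μs.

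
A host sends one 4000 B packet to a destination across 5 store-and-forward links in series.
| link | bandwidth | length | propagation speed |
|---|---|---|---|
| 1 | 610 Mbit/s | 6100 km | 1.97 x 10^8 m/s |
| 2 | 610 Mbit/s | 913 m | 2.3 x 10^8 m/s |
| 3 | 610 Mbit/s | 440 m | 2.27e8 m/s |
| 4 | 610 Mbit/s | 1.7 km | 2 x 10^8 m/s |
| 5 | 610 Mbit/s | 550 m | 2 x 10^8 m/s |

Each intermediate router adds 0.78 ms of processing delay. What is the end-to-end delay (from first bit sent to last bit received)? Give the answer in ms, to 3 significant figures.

34.4 ms

L = 4000 × 8 = 32000 bits.
Transmission delay per hop = L/R = 32000/610000000 = 0.052459 ms; 5 hops → 0.262295 ms.
Propagation delays (d/s per hop): 30.9645, 0.00396957, 0.00193833, 0.0085, 0.00275 ms; sum = 30.9816 ms.
Processing at 4 router(s): 4 × 0.78 ms = 3.12 ms.
End-to-end = 34.4 ms.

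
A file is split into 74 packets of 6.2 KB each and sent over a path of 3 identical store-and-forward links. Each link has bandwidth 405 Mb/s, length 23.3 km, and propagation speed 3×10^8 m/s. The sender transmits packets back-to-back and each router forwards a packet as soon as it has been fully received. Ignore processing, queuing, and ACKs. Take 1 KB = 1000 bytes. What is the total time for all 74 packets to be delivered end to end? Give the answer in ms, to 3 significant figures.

9.54 ms

Per-hop transmission t_tx = L/R = 49600/405000000 = 0.122469 ms.
Per-hop propagation t_prop = 23300/300000000 = 0.0776667 ms.
Pipeline fill: first packet needs 3·t_tx to clear all hops; remaining 73 packets each add one t_tx.
Total = (3+74-1)·t_tx + 3·t_prop = 76·0.122469 + 3·0.0776667 = 9.54 ms.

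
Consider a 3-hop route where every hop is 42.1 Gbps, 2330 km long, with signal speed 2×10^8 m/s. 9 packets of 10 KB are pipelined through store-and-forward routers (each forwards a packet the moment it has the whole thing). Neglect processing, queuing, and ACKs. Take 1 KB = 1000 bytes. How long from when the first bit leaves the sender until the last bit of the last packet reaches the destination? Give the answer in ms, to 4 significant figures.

Per-hop transmission t_tx = L/R = 80000/42100000000 = 0.00190024 ms.
Per-hop propagation t_prop = 2330000/200000000 = 11.65 ms.
Pipeline fill: first packet needs 3·t_tx to clear all hops; remaining 8 packets each add one t_tx.
Total = (3+9-1)·t_tx + 3·t_prop = 11·0.00190024 + 3·11.65 = 34.97 ms.

34.97 ms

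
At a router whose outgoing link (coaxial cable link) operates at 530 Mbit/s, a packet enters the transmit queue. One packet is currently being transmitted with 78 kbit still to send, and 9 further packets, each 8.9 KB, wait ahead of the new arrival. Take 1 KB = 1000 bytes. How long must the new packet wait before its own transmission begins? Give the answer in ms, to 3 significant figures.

Each queued packet: L/R = 71200/530000000 = 0.13434 ms.
9 queued → 1.20906 ms.
Plus remaining 78000 bits of current packet: 0.14717 ms.
Queuing delay = 1.36 ms.

1.36 ms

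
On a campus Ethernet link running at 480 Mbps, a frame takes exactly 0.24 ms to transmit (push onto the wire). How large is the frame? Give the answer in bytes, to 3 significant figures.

14400 bytes

L = R × t_tx = 480000000 b/s × 0.00024 s = 115200 bits.
In bytes: 115200 / 8 = 14400 bytes.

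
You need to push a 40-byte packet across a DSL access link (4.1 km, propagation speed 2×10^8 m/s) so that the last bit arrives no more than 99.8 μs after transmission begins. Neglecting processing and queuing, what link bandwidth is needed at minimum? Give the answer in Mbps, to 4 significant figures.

4.035 Mbps

L = 320 bits.
Propagation delay = 4100 / 200000000 = 20.5 μs.
Transmission budget = 99.8 − 20.5 = 79.3 μs.
R ≥ L / t_tx = 320 bits / 7.93e-05 s = 4.035 Mbps.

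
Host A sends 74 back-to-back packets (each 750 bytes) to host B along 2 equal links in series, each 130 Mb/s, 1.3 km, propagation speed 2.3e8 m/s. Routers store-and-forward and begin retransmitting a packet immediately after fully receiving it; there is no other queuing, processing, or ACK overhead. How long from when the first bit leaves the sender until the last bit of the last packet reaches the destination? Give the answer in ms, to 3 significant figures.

3.47 ms

Per-hop transmission t_tx = L/R = 6000/130000000 = 0.0461538 ms.
Per-hop propagation t_prop = 1300/2.3e+08 = 0.00565217 ms.
Pipeline fill: first packet needs 2·t_tx to clear all hops; remaining 73 packets each add one t_tx.
Total = (2+74-1)·t_tx + 2·t_prop = 75·0.0461538 + 2·0.00565217 = 3.47 ms.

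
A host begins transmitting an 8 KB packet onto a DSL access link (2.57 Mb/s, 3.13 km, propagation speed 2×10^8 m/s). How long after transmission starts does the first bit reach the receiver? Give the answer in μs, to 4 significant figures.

15.65 μs

First bit experiences only propagation delay: d/s = 3130/200000000 = 15.65 μs.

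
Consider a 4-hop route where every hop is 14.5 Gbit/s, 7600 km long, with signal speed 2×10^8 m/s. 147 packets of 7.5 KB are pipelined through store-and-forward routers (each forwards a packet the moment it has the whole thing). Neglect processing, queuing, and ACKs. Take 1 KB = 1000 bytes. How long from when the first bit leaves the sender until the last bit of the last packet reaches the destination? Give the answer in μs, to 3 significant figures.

153000 μs

Per-hop transmission t_tx = L/R = 60000/14500000000 = 4.13793 μs.
Per-hop propagation t_prop = 7600000/200000000 = 38000 μs.
Pipeline fill: first packet needs 4·t_tx to clear all hops; remaining 146 packets each add one t_tx.
Total = (4+147-1)·t_tx + 4·t_prop = 150·4.13793 + 4·38000 = 153000 μs.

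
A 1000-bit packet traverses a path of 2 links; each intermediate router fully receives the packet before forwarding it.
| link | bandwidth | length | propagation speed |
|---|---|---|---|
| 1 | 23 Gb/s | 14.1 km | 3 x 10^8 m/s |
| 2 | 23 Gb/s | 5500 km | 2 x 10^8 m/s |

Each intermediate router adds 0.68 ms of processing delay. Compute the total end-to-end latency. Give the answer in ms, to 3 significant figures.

28.2 ms

Transmission delay per hop = L/R = 1000/23000000000 = 4.34783e-05 ms; 2 hops → 8.69565e-05 ms.
Propagation delays (d/s per hop): 0.047, 27.5 ms; sum = 27.547 ms.
Processing at 1 router(s): 1 × 0.68 ms = 0.68 ms.
End-to-end = 28.2 ms.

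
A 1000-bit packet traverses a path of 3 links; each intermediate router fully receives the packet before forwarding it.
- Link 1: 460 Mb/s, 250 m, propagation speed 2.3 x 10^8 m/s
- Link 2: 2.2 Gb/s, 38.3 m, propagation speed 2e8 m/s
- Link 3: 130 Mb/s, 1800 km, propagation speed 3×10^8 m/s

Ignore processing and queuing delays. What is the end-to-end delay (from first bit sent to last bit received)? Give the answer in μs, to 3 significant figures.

6010 μs

Transmission delays (L/R per hop): 2.17391, 0.454545, 7.69231 μs; sum = 10.3208 μs.
Propagation delays (d/s per hop): 1.08696, 0.1915, 6000 μs; sum = 6001.28 μs.
End-to-end = 6010 μs.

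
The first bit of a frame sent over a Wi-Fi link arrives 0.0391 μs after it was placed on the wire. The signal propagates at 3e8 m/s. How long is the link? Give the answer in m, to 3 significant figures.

d = s × t_prop = 300000000 × 3.91e-08 = 11.7 m.

11.7 m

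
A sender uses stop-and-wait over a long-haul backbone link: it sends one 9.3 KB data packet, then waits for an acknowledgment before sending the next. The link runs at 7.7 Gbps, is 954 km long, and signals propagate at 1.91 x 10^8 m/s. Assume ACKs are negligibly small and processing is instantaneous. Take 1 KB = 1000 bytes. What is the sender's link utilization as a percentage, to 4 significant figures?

0.09663 %

t_tx = L/R = 74400/7700000000 = 9.66234e-06 s.
t_prop = 954000/191000000 = 0.00499476 s; RTT = 0.00998953 s.
Cycle = t_tx + RTT = 0.00999919 s.
Utilization = t_tx / cycle = 9.66234e-06/0.00999919 = 0.09663 %.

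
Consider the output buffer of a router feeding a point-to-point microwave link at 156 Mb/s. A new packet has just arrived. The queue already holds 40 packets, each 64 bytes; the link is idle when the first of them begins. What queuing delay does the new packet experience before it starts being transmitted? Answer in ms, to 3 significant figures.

Each queued packet: L/R = 512/156000000 = 0.00328205 ms.
40 queued → 0.131282 ms.
Queuing delay = 0.131 ms.

0.131 ms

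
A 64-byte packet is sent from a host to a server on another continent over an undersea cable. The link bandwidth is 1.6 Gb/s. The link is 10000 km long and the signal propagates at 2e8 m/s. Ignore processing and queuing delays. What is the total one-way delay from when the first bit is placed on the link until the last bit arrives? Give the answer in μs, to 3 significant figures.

L = 64 × 8 = 512 bits.
Transmission delay = L/R = 512 / 1600000000 = 0.32 μs.
Propagation delay = d/s = 10000000 m / 200000000 m/s = 50000 μs.
Total = 50000 μs.

50000 μs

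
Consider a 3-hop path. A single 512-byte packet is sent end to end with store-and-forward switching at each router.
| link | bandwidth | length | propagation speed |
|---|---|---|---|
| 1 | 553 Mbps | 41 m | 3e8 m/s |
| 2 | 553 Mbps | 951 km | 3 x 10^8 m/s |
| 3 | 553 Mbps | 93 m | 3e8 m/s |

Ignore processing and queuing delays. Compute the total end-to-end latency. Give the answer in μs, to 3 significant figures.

3190 μs

L = 512 × 8 = 4096 bits.
Transmission delay per hop = L/R = 4096/553000000 = 7.40687 μs; 3 hops → 22.2206 μs.
Propagation delays (d/s per hop): 0.136667, 3170, 0.31 μs; sum = 3170.45 μs.
End-to-end = 3190 μs.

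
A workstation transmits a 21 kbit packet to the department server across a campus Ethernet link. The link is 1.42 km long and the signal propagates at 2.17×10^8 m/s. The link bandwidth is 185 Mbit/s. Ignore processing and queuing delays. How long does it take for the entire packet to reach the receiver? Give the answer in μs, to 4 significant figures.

L = 21000 bits.
Transmission delay = L/R = 21000 / 185000000 = 113.514 μs.
Propagation delay = d/s = 1420 m / 217000000 m/s = 6.54378 μs.
Total = 120.1 μs.

120.1 μs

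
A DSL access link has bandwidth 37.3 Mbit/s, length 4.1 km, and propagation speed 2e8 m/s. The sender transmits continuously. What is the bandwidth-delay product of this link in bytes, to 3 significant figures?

95.6 bytes

Propagation delay = 4100 / 200000000 = 2.05e-05 s.
BDP = R × t_prop = 37300000 × 2.05e-05 = 764.65 bits.
In bytes: 764.65/8 = 95.6 bytes.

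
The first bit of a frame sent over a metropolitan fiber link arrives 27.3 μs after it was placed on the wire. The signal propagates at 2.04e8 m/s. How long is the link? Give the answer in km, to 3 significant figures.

5.57 km

d = s × t_prop = 204000000 × 2.73e-05 = 5.57 km.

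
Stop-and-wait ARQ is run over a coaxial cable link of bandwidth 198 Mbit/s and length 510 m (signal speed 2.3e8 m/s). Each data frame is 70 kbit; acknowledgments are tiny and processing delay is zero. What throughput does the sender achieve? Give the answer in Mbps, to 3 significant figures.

196 Mbps

t_tx = L/R = 70000/198000000 = 0.000353535 s.
t_prop = 510/2.3e+08 = 2.21739e-06 s; RTT = 4.43478e-06 s.
Cycle = t_tx + RTT = 0.00035797 s.
Throughput = L / cycle = 70000 / 0.00035797 = 196 Mbps.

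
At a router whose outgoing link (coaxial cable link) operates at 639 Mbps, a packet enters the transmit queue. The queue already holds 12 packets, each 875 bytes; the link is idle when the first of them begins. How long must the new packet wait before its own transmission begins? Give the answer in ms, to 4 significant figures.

Each queued packet: L/R = 7000/639000000 = 0.0109546 ms.
12 queued → 0.131455 ms.
Queuing delay = 0.1315 ms.

0.1315 ms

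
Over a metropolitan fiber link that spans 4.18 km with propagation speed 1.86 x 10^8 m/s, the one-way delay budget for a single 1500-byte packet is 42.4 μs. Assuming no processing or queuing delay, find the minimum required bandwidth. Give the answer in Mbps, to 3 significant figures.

L = 12000 bits.
Propagation delay = 4180 / 186000000 = 22.4731 μs.
Transmission budget = 42.4 − 22.4731 = 19.9269 μs.
R ≥ L / t_tx = 12000 bits / 1.99269e-05 s = 602 Mbps.

602 Mbps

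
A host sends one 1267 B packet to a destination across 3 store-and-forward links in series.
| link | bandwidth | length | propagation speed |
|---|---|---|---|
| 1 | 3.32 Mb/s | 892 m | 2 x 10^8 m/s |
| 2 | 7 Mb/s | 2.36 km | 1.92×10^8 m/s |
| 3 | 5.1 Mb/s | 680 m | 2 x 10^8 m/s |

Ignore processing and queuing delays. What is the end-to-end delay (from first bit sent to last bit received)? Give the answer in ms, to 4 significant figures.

6.509 ms

L = 1267 × 8 = 10136 bits.
Transmission delays (L/R per hop): 3.05301, 1.448, 1.98745 ms; sum = 6.48846 ms.
Propagation delays (d/s per hop): 0.00446, 0.0122917, 0.0034 ms; sum = 0.0201517 ms.
End-to-end = 6.509 ms.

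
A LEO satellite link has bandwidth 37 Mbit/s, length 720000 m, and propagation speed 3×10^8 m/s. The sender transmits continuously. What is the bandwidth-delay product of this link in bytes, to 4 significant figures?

11100 bytes

Propagation delay = 720000 / 300000000 = 0.0024 s.
BDP = R × t_prop = 37000000 × 0.0024 = 88800 bits.
In bytes: 88800/8 = 11100 bytes.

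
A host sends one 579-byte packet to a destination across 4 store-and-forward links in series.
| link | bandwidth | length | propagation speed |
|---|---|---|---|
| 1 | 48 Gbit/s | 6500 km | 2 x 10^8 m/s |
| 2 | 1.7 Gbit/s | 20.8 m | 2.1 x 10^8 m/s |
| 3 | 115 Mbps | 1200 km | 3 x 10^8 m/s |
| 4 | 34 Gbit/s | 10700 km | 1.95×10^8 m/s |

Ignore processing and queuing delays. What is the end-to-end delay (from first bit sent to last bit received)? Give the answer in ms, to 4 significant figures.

91.42 ms

L = 579 × 8 = 4632 bits.
Transmission delays (L/R per hop): 9.65e-05, 0.00272471, 0.0402783, 0.000136235 ms; sum = 0.0432357 ms.
Propagation delays (d/s per hop): 32.5, 9.90476e-05, 4, 54.8718 ms; sum = 91.3719 ms.
End-to-end = 91.42 ms.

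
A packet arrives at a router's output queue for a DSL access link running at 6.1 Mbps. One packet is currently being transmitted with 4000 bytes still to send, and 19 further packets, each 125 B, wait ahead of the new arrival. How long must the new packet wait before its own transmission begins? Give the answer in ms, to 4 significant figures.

Each queued packet: L/R = 1000/6100000 = 0.163934 ms.
19 queued → 3.11475 ms.
Plus remaining 32000 bits of current packet: 5.2459 ms.
Queuing delay = 8.361 ms.

8.361 ms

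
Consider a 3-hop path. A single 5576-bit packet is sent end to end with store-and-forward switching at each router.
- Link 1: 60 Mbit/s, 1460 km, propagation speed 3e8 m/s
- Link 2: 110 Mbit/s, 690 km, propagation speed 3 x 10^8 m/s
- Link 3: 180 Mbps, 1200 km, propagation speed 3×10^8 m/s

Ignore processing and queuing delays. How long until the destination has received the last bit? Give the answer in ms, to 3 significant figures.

11.3 ms

Transmission delays (L/R per hop): 0.0929333, 0.0506909, 0.0309778 ms; sum = 0.174602 ms.
Propagation delays (d/s per hop): 4.86667, 2.3, 4 ms; sum = 11.1667 ms.
End-to-end = 11.3 ms.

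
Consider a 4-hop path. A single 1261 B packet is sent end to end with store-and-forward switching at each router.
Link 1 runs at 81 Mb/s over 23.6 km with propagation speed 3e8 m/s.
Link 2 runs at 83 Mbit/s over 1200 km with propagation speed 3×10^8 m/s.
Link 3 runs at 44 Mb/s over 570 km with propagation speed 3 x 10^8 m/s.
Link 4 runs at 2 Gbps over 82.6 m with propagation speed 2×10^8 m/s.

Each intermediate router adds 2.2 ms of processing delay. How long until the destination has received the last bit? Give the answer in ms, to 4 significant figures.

13.06 ms

L = 1261 × 8 = 10088 bits.
Transmission delays (L/R per hop): 0.124543, 0.121542, 0.229273, 0.005044 ms; sum = 0.480402 ms.
Propagation delays (d/s per hop): 0.0786667, 4, 1.9, 0.000413 ms; sum = 5.97908 ms.
Processing at 3 router(s): 3 × 2.2 ms = 6.6 ms.
End-to-end = 13.06 ms.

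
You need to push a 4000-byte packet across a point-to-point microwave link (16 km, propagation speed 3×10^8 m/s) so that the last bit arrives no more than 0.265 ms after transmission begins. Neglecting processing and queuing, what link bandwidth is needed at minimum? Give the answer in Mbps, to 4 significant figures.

151.2 Mbps

L = 32000 bits.
Propagation delay = 16000 / 300000000 = 0.0533333 ms.
Transmission budget = 0.265 − 0.0533333 = 0.211667 ms.
R ≥ L / t_tx = 32000 bits / 0.000211667 s = 151.2 Mbps.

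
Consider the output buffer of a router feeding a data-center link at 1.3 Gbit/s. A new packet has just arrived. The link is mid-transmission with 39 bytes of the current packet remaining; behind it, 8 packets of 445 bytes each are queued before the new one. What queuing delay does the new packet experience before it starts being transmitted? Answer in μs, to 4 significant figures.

22.15 μs

Each queued packet: L/R = 3560/1300000000 = 2.73846 μs.
8 queued → 21.9077 μs.
Plus remaining 312 bits of current packet: 0.24 μs.
Queuing delay = 22.15 μs.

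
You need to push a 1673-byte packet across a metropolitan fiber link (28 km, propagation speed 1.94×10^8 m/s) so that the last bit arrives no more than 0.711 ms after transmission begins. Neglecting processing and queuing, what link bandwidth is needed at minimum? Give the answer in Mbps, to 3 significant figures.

L = 13384 bits.
Propagation delay = 28000 / 194000000 = 0.14433 ms.
Transmission budget = 0.711 − 0.14433 = 0.56667 ms.
R ≥ L / t_tx = 13384 bits / 0.00056667 s = 23.6 Mbps.

23.6 Mbps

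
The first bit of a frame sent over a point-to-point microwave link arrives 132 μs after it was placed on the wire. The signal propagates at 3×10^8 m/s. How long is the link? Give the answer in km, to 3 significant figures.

d = s × t_prop = 300000000 × 0.000132 = 39.6 km.

39.6 km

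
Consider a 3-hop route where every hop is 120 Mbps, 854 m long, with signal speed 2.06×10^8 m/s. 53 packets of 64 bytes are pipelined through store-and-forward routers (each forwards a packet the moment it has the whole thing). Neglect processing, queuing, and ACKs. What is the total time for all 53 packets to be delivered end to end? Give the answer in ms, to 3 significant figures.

Per-hop transmission t_tx = L/R = 512/120000000 = 0.00426667 ms.
Per-hop propagation t_prop = 854/206000000 = 0.00414563 ms.
Pipeline fill: first packet needs 3·t_tx to clear all hops; remaining 52 packets each add one t_tx.
Total = (3+53-1)·t_tx + 3·t_prop = 55·0.00426667 + 3·0.00414563 = 0.247 ms.

0.247 ms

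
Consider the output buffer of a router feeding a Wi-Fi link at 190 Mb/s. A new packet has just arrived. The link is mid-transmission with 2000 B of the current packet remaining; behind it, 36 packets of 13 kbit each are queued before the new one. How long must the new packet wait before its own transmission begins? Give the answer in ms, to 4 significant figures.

2.547 ms

Each queued packet: L/R = 13000/190000000 = 0.0684211 ms.
36 queued → 2.46316 ms.
Plus remaining 16000 bits of current packet: 0.0842105 ms.
Queuing delay = 2.547 ms.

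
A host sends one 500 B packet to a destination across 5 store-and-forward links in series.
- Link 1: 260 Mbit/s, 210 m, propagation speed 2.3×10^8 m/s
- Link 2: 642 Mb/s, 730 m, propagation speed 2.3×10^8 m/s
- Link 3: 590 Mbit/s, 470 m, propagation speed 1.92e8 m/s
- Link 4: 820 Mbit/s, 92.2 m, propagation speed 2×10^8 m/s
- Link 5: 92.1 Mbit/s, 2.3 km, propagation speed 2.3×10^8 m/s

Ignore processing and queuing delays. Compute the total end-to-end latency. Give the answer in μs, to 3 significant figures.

L = 500 × 8 = 4000 bits.
Transmission delays (L/R per hop): 15.3846, 6.23053, 6.77966, 4.87805, 43.4311 μs; sum = 76.7039 μs.
Propagation delays (d/s per hop): 0.913043, 3.17391, 2.44792, 0.461, 10 μs; sum = 16.9959 μs.
End-to-end = 93.7 μs.

93.7 μs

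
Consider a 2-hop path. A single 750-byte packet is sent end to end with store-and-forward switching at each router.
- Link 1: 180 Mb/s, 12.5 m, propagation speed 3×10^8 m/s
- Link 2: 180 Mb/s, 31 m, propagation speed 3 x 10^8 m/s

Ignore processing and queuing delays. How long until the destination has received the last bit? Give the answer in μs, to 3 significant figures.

L = 750 × 8 = 6000 bits.
Transmission delay per hop = L/R = 6000/180000000 = 33.3333 μs; 2 hops → 66.6667 μs.
Propagation delays (d/s per hop): 0.0416667, 0.103333 μs; sum = 0.145 μs.
End-to-end = 66.8 μs.

66.8 μs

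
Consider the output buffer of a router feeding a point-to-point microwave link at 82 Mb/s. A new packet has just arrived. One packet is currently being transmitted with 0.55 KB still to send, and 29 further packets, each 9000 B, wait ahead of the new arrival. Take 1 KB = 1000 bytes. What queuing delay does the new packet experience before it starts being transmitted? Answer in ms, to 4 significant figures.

Each queued packet: L/R = 72000/82000000 = 0.878049 ms.
29 queued → 25.4634 ms.
Plus remaining 4400 bits of current packet: 0.0536585 ms.
Queuing delay = 25.52 ms.

25.52 ms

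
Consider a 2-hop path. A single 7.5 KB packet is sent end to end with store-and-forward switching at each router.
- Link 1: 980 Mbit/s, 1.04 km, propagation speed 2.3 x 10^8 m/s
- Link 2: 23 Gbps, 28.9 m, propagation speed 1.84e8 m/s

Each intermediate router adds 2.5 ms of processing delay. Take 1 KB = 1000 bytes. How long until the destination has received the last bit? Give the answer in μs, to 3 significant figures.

L = 60000 bits.
Transmission delays (L/R per hop): 61.2245, 2.6087 μs; sum = 63.8332 μs.
Propagation delays (d/s per hop): 4.52174, 0.157065 μs; sum = 4.6788 μs.
Processing at 1 router(s): 1 × 2.5 ms = 2500 μs.
End-to-end = 2570 μs.

2570 μs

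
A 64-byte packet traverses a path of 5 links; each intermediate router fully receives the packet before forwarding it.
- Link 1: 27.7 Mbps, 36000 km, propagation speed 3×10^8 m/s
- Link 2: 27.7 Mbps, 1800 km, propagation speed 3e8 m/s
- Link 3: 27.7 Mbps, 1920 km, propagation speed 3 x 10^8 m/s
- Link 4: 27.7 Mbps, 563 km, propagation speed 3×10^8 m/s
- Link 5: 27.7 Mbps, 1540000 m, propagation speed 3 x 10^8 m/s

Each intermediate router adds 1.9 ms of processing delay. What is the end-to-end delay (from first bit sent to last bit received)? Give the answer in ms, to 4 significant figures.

147.1 ms

L = 64 × 8 = 512 bits.
Transmission delay per hop = L/R = 512/27700000 = 0.0184838 ms; 5 hops → 0.0924188 ms.
Propagation delays (d/s per hop): 120, 6, 6.4, 1.87667, 5.13333 ms; sum = 139.41 ms.
Processing at 4 router(s): 4 × 1.9 ms = 7.6 ms.
End-to-end = 147.1 ms.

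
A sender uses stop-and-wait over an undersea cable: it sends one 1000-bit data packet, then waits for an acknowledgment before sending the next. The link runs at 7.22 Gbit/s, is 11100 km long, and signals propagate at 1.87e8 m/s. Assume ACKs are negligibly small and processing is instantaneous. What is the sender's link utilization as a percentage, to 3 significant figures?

t_tx = L/R = 1000/7220000000 = 1.38504e-07 s.
t_prop = 11100000/187000000 = 0.0593583 s; RTT = 0.118717 s.
Cycle = t_tx + RTT = 0.118717 s.
Utilization = t_tx / cycle = 1.38504e-07/0.118717 = 0.000117 %.

0.000117 %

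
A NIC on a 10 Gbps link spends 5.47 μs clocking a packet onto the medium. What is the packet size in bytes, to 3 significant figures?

6840 bytes

L = R × t_tx = 10000000000 b/s × 5.47e-06 s = 54700 bits.
In bytes: 54700 / 8 = 6840 bytes.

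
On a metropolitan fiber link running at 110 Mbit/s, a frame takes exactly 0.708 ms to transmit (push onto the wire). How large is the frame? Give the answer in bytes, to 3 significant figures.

9740 bytes

L = R × t_tx = 110000000 b/s × 0.000708 s = 77880 bits.
In bytes: 77880 / 8 = 9740 bytes.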